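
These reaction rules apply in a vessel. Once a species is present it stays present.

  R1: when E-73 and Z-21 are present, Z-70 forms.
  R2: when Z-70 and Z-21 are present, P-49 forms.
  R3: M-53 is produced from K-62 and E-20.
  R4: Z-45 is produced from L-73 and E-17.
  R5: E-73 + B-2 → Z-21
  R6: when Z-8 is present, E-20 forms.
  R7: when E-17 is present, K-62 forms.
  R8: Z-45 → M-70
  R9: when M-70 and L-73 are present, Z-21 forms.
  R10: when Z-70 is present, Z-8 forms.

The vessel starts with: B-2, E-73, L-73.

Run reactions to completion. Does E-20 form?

E-73 and B-2 present → Z-21 forms (R5).
E-73 and Z-21 present → Z-70 forms (R1).
Z-70 present → Z-8 forms (R10).
Z-8 present → E-20 forms (R6).

Yes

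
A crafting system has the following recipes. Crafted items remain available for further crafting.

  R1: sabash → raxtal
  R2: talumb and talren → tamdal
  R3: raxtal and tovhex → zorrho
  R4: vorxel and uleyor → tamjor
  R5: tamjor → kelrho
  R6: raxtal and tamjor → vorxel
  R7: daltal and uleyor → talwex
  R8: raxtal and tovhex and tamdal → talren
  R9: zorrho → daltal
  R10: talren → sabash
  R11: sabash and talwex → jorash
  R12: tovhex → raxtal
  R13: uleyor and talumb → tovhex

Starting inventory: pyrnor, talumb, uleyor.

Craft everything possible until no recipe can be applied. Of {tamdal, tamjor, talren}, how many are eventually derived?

tamdal would need talumb and talren (R2), but talren is never obtained.
tamjor would need vorxel and uleyor (R4), but vorxel is never obtained.
talren would need raxtal, tovhex, and tamdal (R8), but tamdal is never obtained.
None of the 3 are reached.

0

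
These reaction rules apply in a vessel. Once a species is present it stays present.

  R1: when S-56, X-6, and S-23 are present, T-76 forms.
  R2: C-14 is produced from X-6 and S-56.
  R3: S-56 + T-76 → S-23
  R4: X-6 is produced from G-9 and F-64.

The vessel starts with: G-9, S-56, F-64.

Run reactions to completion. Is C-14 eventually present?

Yes

G-9 and F-64 present → X-6 forms (R4).
X-6 and S-56 present → C-14 forms (R2).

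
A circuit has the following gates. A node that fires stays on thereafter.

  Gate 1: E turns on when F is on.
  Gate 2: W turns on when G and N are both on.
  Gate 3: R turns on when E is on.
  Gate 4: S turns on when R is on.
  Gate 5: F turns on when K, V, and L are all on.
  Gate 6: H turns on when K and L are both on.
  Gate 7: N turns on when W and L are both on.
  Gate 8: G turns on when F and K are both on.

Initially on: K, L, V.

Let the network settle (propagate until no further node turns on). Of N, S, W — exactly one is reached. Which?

K, V, and L are on, so F turns on (Gate 5).
F is on, so E turns on (Gate 1).
E is on, so R turns on (Gate 3).
Gate 4: R on → S on.
W would need G and N (Gate 2), but N never turns on. N would need W and L (Gate 7), but W never turns on.

S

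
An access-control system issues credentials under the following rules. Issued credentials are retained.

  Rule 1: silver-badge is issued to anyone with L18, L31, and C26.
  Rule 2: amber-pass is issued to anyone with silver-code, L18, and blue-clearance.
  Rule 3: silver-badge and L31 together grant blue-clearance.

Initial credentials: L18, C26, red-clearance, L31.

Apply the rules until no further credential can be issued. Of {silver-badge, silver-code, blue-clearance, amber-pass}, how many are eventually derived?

2

Holding L18, L31, and C26 grants silver-badge (Rule 1).
Holding silver-badge and L31 grants blue-clearance (Rule 3).
silver-badge: reached.
No rule produces silver-code, and it is not given.
blue-clearance: reached.
amber-pass would need silver-code, L18, and blue-clearance (Rule 2), but silver-code is never granted.
Reached: silver-badge and blue-clearance — 2 of the 4.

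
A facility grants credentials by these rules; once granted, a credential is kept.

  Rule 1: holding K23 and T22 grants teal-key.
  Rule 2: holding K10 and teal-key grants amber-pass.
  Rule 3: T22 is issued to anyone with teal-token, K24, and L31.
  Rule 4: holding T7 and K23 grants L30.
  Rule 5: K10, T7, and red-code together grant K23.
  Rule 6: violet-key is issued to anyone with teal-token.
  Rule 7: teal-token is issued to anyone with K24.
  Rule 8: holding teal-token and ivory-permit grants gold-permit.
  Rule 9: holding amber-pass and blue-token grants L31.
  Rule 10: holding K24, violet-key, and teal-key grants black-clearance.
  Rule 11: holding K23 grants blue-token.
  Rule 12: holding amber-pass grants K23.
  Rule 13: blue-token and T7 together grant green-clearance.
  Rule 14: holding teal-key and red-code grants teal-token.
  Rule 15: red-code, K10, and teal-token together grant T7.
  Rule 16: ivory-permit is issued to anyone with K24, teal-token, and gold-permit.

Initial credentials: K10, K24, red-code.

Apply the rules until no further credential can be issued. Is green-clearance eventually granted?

Holding K24 grants teal-token (Rule 7).
Holding red-code, K10, and teal-token grants T7 (Rule 15).
Holding K10, T7, and red-code grants K23 (Rule 5).
Holding K23 grants blue-token (Rule 11).
Holding blue-token and T7 grants green-clearance (Rule 13).

Yes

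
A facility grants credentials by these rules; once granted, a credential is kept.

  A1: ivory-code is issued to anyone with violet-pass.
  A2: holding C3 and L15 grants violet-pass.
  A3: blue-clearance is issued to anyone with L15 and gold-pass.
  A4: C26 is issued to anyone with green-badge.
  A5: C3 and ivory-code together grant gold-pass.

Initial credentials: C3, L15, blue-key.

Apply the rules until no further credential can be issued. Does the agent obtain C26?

No

C26 would need green-badge (A4), but green-badge is never granted.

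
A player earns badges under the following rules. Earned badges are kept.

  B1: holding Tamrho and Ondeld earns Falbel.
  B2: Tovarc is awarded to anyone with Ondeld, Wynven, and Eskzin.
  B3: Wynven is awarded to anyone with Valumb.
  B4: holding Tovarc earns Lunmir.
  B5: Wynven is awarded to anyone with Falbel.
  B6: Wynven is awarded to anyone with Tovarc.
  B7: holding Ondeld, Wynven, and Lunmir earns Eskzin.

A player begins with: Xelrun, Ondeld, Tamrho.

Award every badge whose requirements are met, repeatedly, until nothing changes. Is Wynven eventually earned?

With Tamrho and Ondeld, Falbel is earned (B1).
With Falbel, Wynven is earned (B5).

Yes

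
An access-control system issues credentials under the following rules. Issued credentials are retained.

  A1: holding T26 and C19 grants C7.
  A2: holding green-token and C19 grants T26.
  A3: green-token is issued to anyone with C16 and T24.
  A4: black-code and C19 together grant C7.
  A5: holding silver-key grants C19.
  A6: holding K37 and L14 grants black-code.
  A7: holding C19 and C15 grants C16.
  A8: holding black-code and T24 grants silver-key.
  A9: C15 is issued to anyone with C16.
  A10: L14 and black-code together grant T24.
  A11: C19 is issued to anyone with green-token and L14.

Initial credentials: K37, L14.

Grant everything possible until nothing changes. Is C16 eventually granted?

C16 would need C19 and C15 (A7), but C15 is never granted.

No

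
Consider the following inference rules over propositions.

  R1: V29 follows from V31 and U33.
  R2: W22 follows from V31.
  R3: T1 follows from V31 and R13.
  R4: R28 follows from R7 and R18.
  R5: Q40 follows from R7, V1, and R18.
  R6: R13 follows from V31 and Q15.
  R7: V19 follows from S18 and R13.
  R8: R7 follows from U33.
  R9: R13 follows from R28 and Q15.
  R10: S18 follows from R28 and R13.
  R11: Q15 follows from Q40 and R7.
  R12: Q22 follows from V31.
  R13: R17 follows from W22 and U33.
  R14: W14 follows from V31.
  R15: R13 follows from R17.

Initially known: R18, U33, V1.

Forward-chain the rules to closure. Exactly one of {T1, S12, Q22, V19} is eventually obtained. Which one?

From U33, R8 gives R7.
From R7, V1, and R18, R5 gives Q40.
R7 and R18 hold, so R28 follows (R4).
From Q40 and R7, R11 gives Q15.
R28 and Q15 hold, so R13 follows (R9).
R28 and R13 hold, so S18 follows (R10).
From S18 and R13, R7 gives V19.
No rule produces S12, and it is not given. T1 would need V31 and R13 (R3), but V31 is never established. Q22 would need V31 (R12), but V31 is never established.

V19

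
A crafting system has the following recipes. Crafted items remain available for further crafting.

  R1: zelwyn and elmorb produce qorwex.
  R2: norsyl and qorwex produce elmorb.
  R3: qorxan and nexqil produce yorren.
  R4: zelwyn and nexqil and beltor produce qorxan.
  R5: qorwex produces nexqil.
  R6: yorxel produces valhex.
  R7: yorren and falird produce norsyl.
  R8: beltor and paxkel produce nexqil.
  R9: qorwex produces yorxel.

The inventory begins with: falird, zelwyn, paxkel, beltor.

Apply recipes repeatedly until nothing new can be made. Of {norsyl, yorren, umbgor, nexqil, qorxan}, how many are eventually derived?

beltor and paxkel → nexqil (R8).
zelwyn and nexqil and beltor → qorxan (R4).
qorxan and nexqil → yorren (R3).
Using R7, yorren and falird make norsyl.
norsyl: reached.
yorren: reached.
No rule produces umbgor, and it is not given.
nexqil: reached.
qorxan: reached.
Reached: norsyl, yorren, nexqil, and qorxan — 4 of the 5.

4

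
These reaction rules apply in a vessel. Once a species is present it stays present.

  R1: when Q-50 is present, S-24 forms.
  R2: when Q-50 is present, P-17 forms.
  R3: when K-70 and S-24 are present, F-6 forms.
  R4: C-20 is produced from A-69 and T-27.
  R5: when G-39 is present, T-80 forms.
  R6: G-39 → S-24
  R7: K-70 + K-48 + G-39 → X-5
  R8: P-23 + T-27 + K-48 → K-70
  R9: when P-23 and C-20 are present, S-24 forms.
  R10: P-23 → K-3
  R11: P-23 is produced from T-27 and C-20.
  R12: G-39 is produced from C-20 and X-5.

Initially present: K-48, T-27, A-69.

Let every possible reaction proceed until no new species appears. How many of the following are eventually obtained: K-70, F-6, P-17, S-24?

3

A-69 and T-27 present → C-20 forms (R4).
T-27 and C-20 present → P-23 forms (R11).
P-23 and C-20 present → S-24 forms (R9).
P-23, T-27, and K-48 present → K-70 forms (R8).
K-70 and S-24 present → F-6 forms (R3).
K-70: reached.
F-6: reached.
P-17 would need Q-50 (R2), but Q-50 never forms.
S-24: reached.
Reached: K-70, F-6, and S-24 — 3 of the 4.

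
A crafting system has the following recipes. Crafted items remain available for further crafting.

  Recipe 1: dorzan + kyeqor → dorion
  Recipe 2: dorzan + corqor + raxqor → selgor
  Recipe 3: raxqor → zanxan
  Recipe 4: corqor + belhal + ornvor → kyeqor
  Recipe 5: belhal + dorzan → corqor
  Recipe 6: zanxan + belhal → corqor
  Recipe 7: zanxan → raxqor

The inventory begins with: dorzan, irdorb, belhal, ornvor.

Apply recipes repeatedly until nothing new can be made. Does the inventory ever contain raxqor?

No

raxqor would need zanxan (Recipe 7), but zanxan is never obtained.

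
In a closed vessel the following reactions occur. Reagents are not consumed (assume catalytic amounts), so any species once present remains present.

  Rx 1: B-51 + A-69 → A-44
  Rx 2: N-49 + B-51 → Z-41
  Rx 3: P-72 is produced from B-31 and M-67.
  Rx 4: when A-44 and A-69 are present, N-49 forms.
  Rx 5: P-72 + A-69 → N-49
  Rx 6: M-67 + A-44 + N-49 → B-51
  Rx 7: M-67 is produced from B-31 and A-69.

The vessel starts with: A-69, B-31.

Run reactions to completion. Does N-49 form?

Yes

B-31 and A-69 present → M-67 forms (Rx 7).
B-31 and M-67 present → P-72 forms (Rx 3).
P-72 and A-69 present → N-49 forms (Rx 5).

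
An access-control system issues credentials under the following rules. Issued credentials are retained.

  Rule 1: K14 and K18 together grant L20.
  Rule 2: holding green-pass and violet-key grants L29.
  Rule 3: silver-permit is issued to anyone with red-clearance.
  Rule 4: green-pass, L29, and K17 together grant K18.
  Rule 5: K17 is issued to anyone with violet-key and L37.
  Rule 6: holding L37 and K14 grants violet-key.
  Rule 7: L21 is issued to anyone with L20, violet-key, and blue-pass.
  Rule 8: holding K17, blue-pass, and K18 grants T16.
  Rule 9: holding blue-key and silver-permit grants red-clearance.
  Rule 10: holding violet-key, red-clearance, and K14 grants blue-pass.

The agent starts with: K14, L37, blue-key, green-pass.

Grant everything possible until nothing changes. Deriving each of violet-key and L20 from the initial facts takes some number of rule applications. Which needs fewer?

violet-key: Holding L37 and K14 grants violet-key (Rule 6). [1 rule application]
L20: Holding L37 and K14 grants violet-key (Rule 6). Holding green-pass and violet-key grants L29 (Rule 2). Holding violet-key and L37 grants K17 (Rule 5). Holding green-pass, L29, and K17 grants K18 (Rule 4). Holding K14 and K18 grants L20 (Rule 1). [5 rule applications]
violet-key needs fewer.

violet-key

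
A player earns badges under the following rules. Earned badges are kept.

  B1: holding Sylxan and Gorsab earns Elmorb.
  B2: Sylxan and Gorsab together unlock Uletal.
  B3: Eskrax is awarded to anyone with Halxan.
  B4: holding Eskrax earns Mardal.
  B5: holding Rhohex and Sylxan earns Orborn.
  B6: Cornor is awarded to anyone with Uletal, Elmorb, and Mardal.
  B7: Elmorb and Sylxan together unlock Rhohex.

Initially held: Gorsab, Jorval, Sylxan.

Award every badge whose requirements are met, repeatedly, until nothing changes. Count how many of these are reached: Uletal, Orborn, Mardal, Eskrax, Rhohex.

3

With Sylxan and Gorsab, Uletal is earned (B2).
With Sylxan and Gorsab, Elmorb is earned (B1).
With Elmorb and Sylxan, Rhohex is earned (B7).
With Rhohex and Sylxan, Orborn is earned (B5).
Uletal: reached.
Orborn: reached.
Mardal would need Eskrax (B4), but Eskrax is never earned.
Eskrax would need Halxan (B3), but Halxan is never earned.
Rhohex: reached.
Reached: Uletal, Orborn, and Rhohex — 3 of the 5.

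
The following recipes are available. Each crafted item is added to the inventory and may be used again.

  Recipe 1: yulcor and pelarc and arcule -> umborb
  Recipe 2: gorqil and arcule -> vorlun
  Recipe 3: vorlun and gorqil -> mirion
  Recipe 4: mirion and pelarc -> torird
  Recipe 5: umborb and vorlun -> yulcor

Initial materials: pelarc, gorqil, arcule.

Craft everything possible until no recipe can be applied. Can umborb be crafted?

umborb would need yulcor, pelarc, and arcule (Recipe 1), but yulcor is never obtained.

No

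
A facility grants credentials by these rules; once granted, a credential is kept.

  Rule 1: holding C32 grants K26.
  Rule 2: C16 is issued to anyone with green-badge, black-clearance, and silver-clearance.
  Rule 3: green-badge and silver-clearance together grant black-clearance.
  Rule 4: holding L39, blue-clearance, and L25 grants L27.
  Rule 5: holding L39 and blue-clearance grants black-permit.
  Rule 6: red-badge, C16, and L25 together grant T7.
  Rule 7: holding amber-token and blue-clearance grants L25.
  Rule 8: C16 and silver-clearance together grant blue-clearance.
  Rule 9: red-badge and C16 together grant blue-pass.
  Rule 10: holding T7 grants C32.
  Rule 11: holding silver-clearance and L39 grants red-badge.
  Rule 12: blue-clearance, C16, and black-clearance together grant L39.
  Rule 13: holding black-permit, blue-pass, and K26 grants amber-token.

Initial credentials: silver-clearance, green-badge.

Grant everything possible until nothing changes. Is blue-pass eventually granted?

Yes

Holding green-badge and silver-clearance grants black-clearance (Rule 3).
Holding green-badge, black-clearance, and silver-clearance grants C16 (Rule 2).
Holding C16 and silver-clearance grants blue-clearance (Rule 8).
Holding blue-clearance, C16, and black-clearance grants L39 (Rule 12).
Holding silver-clearance and L39 grants red-badge (Rule 11).
Holding red-badge and C16 grants blue-pass (Rule 9).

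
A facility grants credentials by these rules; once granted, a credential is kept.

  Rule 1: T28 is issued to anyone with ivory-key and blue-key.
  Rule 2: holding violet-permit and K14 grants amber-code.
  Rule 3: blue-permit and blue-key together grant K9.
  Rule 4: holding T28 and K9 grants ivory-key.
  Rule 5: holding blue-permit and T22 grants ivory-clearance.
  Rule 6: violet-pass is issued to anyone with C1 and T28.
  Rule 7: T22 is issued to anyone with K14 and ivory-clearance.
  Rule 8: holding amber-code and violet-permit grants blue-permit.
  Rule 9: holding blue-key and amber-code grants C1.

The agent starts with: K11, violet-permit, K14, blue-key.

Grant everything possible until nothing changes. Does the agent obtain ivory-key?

No

ivory-key would need T28 and K9 (Rule 4), but T28 is never granted.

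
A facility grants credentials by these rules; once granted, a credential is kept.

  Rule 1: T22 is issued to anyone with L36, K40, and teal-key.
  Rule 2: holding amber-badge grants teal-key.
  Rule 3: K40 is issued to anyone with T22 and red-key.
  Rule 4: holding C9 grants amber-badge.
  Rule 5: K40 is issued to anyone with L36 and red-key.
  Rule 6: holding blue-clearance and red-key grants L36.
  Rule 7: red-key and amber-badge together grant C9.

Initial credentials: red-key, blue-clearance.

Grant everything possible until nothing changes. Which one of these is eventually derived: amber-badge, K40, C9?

Holding blue-clearance and red-key grants L36 (Rule 6).
Holding L36 and red-key grants K40 (Rule 5).
amber-badge would need C9 (Rule 4), but C9 is never granted. C9 would need red-key and amber-badge (Rule 7), but amber-badge is never granted.

K40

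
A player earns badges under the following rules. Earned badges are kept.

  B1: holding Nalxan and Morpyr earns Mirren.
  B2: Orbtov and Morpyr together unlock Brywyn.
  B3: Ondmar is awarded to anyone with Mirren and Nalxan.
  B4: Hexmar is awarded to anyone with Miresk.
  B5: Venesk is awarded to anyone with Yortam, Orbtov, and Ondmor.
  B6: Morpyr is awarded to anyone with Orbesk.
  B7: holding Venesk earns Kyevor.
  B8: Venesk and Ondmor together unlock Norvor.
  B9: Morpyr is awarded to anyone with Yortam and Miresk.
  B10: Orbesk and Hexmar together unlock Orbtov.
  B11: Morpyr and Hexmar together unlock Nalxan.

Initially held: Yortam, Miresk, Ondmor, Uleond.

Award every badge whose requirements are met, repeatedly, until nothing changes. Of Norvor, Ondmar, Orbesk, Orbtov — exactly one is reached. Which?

Ondmar

With Miresk, Hexmar is earned (B4).
With Yortam and Miresk, Morpyr is earned (B9).
With Morpyr and Hexmar, Nalxan is earned (B11).
With Nalxan and Morpyr, Mirren is earned (B1).
With Mirren and Nalxan, Ondmar is earned (B3).
No rule produces Orbesk, and it is not given. Orbtov would need Orbesk and Hexmar (B10), but Orbesk is never earned. Norvor would need Venesk and Ondmor (B8), but Venesk is never earned.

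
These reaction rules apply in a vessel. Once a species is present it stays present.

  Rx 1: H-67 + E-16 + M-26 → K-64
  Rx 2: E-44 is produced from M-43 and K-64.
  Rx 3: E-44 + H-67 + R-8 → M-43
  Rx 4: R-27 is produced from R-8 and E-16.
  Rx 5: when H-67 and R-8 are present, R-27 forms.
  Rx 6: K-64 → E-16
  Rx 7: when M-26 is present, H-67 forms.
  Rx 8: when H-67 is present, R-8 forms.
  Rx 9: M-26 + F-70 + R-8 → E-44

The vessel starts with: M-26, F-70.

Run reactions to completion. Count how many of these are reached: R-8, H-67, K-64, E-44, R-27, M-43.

M-26 present → H-67 forms (Rx 7).
H-67 present → R-8 forms (Rx 8).
H-67 and R-8 present → R-27 forms (Rx 5).
M-26, F-70, and R-8 present → E-44 forms (Rx 9).
E-44, H-67, and R-8 present → M-43 forms (Rx 3).
R-8: reached.
H-67: reached.
K-64 would need H-67, E-16, and M-26 (Rx 1), but E-16 never forms.
E-44: reached.
R-27: reached.
M-43: reached.
Reached: R-8, H-67, E-44, R-27, and M-43 — 5 of the 6.

5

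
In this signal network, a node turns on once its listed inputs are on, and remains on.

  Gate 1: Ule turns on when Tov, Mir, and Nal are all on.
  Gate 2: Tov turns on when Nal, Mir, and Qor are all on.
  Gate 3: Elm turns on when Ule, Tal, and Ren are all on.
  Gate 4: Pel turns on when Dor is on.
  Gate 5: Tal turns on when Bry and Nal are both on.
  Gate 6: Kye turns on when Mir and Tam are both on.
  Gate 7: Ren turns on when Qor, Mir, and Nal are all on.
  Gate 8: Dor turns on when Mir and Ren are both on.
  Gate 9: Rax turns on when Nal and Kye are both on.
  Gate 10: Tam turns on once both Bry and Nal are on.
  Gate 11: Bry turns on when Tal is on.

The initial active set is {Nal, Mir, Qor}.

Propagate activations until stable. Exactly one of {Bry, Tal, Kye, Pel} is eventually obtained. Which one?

Pel

Qor, Mir, and Nal are on, so Ren turns on (Gate 7).
Gate 8: Mir and Ren on → Dor on.
Gate 4: Dor on → Pel on.
Bry would need Tal (Gate 11), but Tal never turns on. Kye would need Mir and Tam (Gate 6), but Tam never turns on. Tal would need Bry and Nal (Gate 5), but Bry never turns on.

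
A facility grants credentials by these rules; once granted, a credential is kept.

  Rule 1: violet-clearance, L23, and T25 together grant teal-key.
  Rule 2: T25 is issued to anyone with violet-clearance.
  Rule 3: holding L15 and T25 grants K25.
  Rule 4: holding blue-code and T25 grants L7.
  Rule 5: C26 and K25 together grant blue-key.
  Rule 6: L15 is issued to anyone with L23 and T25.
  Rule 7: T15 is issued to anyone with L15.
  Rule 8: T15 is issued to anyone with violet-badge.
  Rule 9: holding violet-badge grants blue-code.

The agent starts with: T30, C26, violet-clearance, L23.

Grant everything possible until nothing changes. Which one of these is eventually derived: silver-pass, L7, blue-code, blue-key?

blue-key

Holding violet-clearance grants T25 (Rule 2).
Holding L23 and T25 grants L15 (Rule 6).
Holding L15 and T25 grants K25 (Rule 3).
Holding C26 and K25 grants blue-key (Rule 5).
No rule produces silver-pass, and it is not given. blue-code would need violet-badge (Rule 9), but violet-badge is never granted. L7 would need blue-code and T25 (Rule 4), but blue-code is never granted.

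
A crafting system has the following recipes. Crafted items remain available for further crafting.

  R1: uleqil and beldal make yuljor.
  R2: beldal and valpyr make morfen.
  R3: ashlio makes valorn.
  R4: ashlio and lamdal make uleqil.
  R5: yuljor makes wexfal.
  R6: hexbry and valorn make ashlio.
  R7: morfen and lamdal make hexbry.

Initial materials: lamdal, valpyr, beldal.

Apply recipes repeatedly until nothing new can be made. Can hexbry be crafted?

Using R2, beldal and valpyr make morfen.
morfen and lamdal → hexbry (R7).

Yes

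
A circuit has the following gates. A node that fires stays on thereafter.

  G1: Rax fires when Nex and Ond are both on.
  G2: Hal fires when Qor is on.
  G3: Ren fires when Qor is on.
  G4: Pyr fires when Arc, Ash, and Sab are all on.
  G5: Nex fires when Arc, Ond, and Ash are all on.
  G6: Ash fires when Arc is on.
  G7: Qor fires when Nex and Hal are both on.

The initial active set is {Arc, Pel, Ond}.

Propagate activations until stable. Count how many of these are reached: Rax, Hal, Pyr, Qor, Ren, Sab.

1

G6: Arc on → Ash on.
G5: Arc, Ond, and Ash on → Nex on.
G1: Nex and Ond on → Rax on.
Rax: reached.
Hal would need Qor (G2), but Qor never turns on.
Pyr would need Arc, Ash, and Sab (G4), but Sab never turns on.
Qor would need Nex and Hal (G7), but Hal never turns on.
Ren would need Qor (G3), but Qor never turns on.
No rule produces Sab, and it is not given.
Reached: Rax — 1 of the 6.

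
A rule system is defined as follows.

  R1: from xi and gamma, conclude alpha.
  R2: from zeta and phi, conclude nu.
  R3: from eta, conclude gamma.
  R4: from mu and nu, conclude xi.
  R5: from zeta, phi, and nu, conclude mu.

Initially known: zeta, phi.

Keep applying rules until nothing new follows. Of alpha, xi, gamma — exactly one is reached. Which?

From zeta and phi, R2 gives nu.
From zeta, phi, and nu, R5 gives mu.
From mu and nu, R4 gives xi.
alpha would need xi and gamma (R1), but gamma is never established. gamma would need eta (R3), but eta is never established.

xi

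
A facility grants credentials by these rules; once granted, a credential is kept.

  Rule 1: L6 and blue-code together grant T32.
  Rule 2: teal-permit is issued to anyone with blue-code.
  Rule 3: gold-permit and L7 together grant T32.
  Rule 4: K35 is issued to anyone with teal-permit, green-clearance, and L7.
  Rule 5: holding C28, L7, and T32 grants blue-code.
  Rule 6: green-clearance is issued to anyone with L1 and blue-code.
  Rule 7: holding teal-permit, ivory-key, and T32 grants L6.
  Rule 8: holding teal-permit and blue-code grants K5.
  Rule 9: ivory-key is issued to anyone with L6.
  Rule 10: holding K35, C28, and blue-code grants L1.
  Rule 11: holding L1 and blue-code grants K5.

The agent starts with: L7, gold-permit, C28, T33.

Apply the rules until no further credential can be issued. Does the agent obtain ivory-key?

ivory-key would need L6 (Rule 9), but L6 is never granted.

No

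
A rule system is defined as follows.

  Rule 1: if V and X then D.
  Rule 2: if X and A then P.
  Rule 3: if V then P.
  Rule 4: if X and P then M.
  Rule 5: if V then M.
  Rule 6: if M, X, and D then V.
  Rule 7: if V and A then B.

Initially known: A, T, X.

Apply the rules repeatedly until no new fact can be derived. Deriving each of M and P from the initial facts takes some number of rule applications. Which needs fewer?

P: From X and A, Rule 2 gives P. [1 rule application]
M: From X and A, Rule 2 gives P. From X and P, Rule 4 gives M. [2 rule applications]
P needs fewer.

P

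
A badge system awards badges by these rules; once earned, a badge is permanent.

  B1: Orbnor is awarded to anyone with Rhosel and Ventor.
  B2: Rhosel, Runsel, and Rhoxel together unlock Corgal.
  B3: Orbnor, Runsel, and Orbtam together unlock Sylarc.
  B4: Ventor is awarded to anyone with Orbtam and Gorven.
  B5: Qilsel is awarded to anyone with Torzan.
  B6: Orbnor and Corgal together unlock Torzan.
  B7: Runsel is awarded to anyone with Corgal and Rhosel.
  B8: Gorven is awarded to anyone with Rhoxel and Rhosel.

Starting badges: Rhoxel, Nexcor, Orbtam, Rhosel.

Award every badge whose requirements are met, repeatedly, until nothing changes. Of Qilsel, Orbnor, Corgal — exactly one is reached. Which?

With Rhoxel and Rhosel, Gorven is earned (B8).
With Orbtam and Gorven, Ventor is earned (B4).
With Rhosel and Ventor, Orbnor is earned (B1).
Qilsel would need Torzan (B5), but Torzan is never earned. Corgal would need Rhosel, Runsel, and Rhoxel (B2), but Runsel is never earned.

Orbnor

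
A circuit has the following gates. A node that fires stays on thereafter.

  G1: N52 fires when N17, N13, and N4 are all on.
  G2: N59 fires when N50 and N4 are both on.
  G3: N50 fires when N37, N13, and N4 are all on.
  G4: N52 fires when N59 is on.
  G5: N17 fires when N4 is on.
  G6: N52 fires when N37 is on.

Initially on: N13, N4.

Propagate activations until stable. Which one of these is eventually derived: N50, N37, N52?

N4 is on, so N17 fires (G5).
G1: N17, N13, and N4 on → N52 on.
N50 would need N37, N13, and N4 (G3), but N37 never turns on. No rule produces N37, and it is not given.

N52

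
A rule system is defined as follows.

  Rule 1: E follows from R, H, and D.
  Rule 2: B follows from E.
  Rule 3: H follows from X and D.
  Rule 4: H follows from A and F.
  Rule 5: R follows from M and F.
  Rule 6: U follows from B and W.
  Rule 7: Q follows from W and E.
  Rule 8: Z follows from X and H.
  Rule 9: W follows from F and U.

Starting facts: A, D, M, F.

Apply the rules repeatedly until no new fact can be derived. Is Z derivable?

No

Z would need X and H (Rule 8), but X is never established.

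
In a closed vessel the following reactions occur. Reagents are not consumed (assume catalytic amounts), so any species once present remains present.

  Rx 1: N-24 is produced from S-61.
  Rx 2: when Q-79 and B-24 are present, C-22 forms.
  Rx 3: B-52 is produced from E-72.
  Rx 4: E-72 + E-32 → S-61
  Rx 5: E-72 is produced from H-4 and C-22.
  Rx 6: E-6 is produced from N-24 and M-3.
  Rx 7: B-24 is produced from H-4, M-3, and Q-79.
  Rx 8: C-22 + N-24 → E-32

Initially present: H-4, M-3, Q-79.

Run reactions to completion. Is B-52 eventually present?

H-4, M-3, and Q-79 present → B-24 forms (Rx 7).
Q-79 and B-24 present → C-22 forms (Rx 2).
H-4 and C-22 present → E-72 forms (Rx 5).
E-72 present → B-52 forms (Rx 3).

Yes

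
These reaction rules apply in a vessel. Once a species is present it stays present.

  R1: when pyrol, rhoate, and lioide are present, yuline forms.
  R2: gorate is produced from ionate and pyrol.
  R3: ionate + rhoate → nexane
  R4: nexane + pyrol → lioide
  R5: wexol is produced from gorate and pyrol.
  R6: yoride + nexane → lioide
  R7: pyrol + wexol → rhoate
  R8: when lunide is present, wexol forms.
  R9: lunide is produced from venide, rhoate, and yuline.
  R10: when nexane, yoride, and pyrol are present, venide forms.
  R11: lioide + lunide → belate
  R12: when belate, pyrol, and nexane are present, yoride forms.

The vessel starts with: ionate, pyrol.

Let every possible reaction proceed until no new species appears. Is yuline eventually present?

Yes

ionate and pyrol present → gorate forms (R2).
gorate and pyrol present → wexol forms (R5).
pyrol and wexol present → rhoate forms (R7).
ionate and rhoate present → nexane forms (R3).
nexane and pyrol present → lioide forms (R4).
pyrol, rhoate, and lioide present → yuline forms (R1).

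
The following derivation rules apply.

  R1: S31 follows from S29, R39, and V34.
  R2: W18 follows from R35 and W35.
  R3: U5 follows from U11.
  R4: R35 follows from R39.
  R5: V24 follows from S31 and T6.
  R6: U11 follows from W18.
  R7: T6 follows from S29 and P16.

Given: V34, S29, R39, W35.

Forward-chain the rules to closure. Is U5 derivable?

R39 holds, so R35 follows (R4).
From R35 and W35, R2 gives W18.
W18 holds, so U11 follows (R6).
From U11, R3 gives U5.

Yes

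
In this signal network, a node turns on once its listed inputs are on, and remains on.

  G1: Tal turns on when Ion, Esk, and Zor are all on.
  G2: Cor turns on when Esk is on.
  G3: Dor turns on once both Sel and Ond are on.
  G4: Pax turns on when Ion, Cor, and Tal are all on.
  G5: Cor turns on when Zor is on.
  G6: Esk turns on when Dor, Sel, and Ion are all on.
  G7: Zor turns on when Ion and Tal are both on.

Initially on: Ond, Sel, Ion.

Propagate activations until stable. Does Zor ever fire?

No

Zor would need Ion and Tal (G7), but Tal never turns on.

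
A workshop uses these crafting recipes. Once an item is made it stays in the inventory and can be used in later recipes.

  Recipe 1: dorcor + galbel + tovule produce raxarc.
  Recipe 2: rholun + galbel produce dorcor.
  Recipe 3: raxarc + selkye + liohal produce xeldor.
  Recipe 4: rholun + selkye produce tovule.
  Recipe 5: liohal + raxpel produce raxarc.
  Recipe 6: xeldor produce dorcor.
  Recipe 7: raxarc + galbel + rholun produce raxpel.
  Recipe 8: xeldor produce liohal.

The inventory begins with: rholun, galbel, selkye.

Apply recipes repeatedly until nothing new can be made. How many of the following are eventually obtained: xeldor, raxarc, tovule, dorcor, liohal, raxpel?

4

rholun + galbel → dorcor (Recipe 2).
Using Recipe 4, rholun and selkye make tovule.
dorcor + galbel + tovule → raxarc (Recipe 1).
Using Recipe 7, raxarc, galbel, and rholun make raxpel.
xeldor would need raxarc, selkye, and liohal (Recipe 3), but liohal is never obtained.
raxarc: reached.
tovule: reached.
dorcor: reached.
liohal would need xeldor (Recipe 8), but xeldor is never obtained.
raxpel: reached.
Reached: raxarc, tovule, dorcor, and raxpel — 4 of the 6.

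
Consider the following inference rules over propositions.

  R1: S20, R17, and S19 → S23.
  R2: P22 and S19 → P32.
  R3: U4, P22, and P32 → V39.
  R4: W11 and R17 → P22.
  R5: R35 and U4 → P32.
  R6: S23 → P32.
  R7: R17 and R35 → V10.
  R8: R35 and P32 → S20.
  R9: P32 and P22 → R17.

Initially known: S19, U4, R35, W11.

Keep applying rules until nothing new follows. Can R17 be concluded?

No

R17 would need P32 and P22 (R9), but P22 is never established.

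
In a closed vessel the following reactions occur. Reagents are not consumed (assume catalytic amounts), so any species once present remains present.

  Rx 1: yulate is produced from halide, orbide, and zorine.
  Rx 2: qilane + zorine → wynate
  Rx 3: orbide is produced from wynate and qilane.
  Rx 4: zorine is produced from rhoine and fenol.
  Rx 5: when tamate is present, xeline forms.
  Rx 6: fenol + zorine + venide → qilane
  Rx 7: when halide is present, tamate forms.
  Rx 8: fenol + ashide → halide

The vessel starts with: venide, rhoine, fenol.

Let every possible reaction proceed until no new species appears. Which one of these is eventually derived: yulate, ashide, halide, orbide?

rhoine and fenol present → zorine forms (Rx 4).
fenol, zorine, and venide present → qilane forms (Rx 6).
qilane and zorine present → wynate forms (Rx 2).
wynate and qilane present → orbide forms (Rx 3).
yulate would need halide, orbide, and zorine (Rx 1), but halide never forms. halide would need fenol and ashide (Rx 8), but ashide never forms. No rule produces ashide, and it is not given.

orbide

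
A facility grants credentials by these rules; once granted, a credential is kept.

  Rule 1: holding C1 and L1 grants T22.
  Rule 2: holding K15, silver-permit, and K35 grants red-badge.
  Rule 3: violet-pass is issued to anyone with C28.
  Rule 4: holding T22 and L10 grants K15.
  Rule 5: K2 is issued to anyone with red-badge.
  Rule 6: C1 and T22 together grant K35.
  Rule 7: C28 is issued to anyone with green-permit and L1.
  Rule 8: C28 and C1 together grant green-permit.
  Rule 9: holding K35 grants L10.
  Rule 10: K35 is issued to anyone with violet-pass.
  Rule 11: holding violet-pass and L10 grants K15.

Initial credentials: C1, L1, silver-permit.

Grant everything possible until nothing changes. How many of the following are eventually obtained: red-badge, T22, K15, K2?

4

Holding C1 and L1 grants T22 (Rule 1).
Holding C1 and T22 grants K35 (Rule 6).
Holding K35 grants L10 (Rule 9).
Holding T22 and L10 grants K15 (Rule 4).
Holding K15, silver-permit, and K35 grants red-badge (Rule 2).
Holding red-badge grants K2 (Rule 5).
red-badge: reached.
T22: reached.
K15: reached.
K2: reached.
All 4 are reached.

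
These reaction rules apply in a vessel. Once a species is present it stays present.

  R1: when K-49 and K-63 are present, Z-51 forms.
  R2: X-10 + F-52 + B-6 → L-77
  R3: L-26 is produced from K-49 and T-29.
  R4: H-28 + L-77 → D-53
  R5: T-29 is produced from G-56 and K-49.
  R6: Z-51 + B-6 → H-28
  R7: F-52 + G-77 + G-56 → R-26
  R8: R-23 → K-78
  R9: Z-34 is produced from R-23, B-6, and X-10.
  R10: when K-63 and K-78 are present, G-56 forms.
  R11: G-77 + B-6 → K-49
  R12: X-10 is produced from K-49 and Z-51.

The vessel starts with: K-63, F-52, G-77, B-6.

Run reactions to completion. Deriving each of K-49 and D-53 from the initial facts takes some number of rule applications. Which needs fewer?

K-49

K-49: G-77 and B-6 present → K-49 forms (R11). [1 rule application]
D-53: G-77 and B-6 present → K-49 forms (R11). K-49 and K-63 present → Z-51 forms (R1). K-49 and Z-51 present → X-10 forms (R12). Z-51 and B-6 present → H-28 forms (R6). X-10, F-52, and B-6 present → L-77 forms (R2). H-28 and L-77 present → D-53 forms (R4). [6 rule applications]
K-49 needs fewer.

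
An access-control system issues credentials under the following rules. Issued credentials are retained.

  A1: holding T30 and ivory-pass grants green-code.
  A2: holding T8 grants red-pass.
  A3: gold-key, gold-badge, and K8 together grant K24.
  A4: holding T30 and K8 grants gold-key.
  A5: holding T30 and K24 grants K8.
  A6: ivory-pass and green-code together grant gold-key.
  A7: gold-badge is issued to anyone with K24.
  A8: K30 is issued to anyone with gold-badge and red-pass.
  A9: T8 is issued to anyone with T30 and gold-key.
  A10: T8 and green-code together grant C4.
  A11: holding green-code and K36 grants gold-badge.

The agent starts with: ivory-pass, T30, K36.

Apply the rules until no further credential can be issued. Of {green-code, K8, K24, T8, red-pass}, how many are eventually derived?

3

Holding T30 and ivory-pass grants green-code (A1).
Holding ivory-pass and green-code grants gold-key (A6).
Holding T30 and gold-key grants T8 (A9).
Holding T8 grants red-pass (A2).
green-code: reached.
K8 would need T30 and K24 (A5), but K24 is never granted.
K24 would need gold-key, gold-badge, and K8 (A3), but K8 is never granted.
T8: reached.
red-pass: reached.
Reached: green-code, T8, and red-pass — 3 of the 5.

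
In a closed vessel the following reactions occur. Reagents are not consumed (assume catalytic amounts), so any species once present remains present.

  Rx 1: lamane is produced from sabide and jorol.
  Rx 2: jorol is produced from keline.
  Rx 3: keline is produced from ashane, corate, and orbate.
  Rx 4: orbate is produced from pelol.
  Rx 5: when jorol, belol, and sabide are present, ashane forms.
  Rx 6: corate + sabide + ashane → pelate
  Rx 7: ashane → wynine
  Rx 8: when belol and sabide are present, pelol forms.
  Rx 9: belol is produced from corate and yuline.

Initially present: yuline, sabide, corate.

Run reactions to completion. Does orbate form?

corate and yuline present → belol forms (Rx 9).
belol and sabide present → pelol forms (Rx 8).
pelol present → orbate forms (Rx 4).

Yes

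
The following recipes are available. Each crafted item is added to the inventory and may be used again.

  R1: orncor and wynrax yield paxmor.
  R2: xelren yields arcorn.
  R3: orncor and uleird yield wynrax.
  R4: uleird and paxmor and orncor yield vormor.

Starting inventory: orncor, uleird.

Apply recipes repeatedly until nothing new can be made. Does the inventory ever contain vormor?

Yes

orncor and uleird → wynrax (R3).
orncor and wynrax → paxmor (R1).
Using R4, uleird, paxmor, and orncor make vormor.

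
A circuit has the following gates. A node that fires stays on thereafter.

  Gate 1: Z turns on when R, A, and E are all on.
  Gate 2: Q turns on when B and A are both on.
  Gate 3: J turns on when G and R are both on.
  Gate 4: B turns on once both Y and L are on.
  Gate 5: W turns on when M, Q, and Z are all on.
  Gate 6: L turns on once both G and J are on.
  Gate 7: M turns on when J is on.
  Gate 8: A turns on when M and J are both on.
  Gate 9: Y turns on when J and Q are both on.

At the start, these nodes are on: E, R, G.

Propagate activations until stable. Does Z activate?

G and R are on, so J turns on (Gate 3).
J is on, so M turns on (Gate 7).
M and J are on, so A turns on (Gate 8).
R, A, and E are on, so Z turns on (Gate 1).

Yes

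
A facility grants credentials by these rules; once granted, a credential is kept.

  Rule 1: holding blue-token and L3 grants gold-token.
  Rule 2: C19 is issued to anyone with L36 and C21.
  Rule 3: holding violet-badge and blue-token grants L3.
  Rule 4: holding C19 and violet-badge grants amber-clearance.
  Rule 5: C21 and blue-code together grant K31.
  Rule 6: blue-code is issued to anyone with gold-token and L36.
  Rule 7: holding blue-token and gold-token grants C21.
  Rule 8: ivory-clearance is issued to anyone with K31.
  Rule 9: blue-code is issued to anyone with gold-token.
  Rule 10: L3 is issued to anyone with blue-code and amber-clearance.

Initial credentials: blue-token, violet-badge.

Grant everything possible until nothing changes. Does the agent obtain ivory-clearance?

Yes

Holding violet-badge and blue-token grants L3 (Rule 3).
Holding blue-token and L3 grants gold-token (Rule 1).
Holding gold-token grants blue-code (Rule 9).
Holding blue-token and gold-token grants C21 (Rule 7).
Holding C21 and blue-code grants K31 (Rule 5).
Holding K31 grants ivory-clearance (Rule 8).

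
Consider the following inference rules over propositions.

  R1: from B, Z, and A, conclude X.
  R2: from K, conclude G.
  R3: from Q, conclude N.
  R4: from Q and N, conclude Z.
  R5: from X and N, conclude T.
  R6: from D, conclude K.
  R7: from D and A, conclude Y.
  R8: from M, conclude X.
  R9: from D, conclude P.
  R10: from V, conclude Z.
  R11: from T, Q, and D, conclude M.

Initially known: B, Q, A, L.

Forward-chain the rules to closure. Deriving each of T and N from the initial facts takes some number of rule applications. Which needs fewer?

N: From Q, R3 gives N. [1 rule application]
T: Q holds, so N follows (R3). Q and N hold, so Z follows (R4). B, Z, and A hold, so X follows (R1). From X and N, R5 gives T. [4 rule applications]
N needs fewer.

N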